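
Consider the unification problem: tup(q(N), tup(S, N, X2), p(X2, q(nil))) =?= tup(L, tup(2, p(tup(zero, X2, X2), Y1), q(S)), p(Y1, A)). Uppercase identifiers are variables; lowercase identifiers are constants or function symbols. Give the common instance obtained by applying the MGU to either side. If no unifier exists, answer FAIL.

Decompose tup/3: q(N) =?= L,  tup(S, N, X2) =?= tup(2, p(tup(zero, X2, X2), Y1), q(S)),  p(X2, q(nil)) =?= p(Y1, A).
Bind L := q(N); no other remaining equation mentions L.
Decompose tup/3: S =?= 2,  N =?= p(tup(zero, X2, X2), Y1),  X2 =?= q(S).
Bind S := 2; substituting into the one remaining equation that mentions S gives: X2 =?= q(2).
Bind N := p(tup(zero, X2, X2), Y1); no other remaining equation mentions N. Substituting into the earlier binding gives L := q(p(tup(zero, X2, X2), Y1)).
Bind X2 := q(2); substituting into the remaining equation gives: p(q(2), q(nil)) =?= p(Y1, A). Substituting into the earlier bindings gives L := q(p(tup(zero, q(2), q(2)), Y1)), N := p(tup(zero, q(2), q(2)), Y1).
Decompose p/2: q(2) =?= Y1,  q(nil) =?= A.
Bind Y1 := q(2); no other remaining equation mentions Y1. Substituting into the earlier bindings gives L := q(p(tup(zero, q(2), q(2)), q(2))), N := p(tup(zero, q(2), q(2)), q(2)).
Bind A := q(nil).
Applying the MGU to either side gives tup(q(p(tup(zero, q(2), q(2)), q(2))), tup(2, p(tup(zero, q(2), q(2)), q(2)), q(2)), p(q(2), q(nil))).

tup(q(p(tup(zero, q(2), q(2)), q(2))), tup(2, p(tup(zero, q(2), q(2)), q(2)), q(2)), p(q(2), q(nil)))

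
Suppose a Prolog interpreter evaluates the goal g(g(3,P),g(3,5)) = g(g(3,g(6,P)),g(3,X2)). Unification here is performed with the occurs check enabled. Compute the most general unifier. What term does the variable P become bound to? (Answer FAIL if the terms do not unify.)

FAIL

Decompose g/2: g(3,P) = g(3,g(6,P)),  g(3,5) = g(3,X2).
Decompose g/2: 3 = 3,  P = g(6,P).
Delete trivial equation 3 = 3.
Occurs check fails: P occurs in g(6,P); the equation P = g(6,P) has no finite solution.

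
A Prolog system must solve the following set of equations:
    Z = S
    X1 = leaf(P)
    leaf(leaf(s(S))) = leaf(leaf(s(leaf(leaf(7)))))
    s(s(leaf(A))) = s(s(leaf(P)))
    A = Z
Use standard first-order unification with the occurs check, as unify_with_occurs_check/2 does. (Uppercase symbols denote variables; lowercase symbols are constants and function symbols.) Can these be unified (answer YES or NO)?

YES

Bind Z := S; substituting into the one remaining equation that mentions Z gives: A = S.
Bind X1 := leaf(P); no other remaining equation mentions X1.
Decompose leaf/1: leaf(s(S)) = leaf(s(leaf(leaf(7)))).
Decompose leaf/1: s(S) = s(leaf(leaf(7))).
Decompose s/1: S = leaf(leaf(7)).
Bind S := leaf(leaf(7)); substituting into the one remaining equation that mentions S gives: A = leaf(leaf(7)). Substituting into the earlier binding gives Z := leaf(leaf(7)).
Decompose s/1: s(leaf(A)) = s(leaf(P)).
Decompose s/1: leaf(A) = leaf(P).
Decompose leaf/1: A = P.
Bind A := P; substituting into the remaining equation gives: P = leaf(leaf(7)).
Bind P := leaf(leaf(7)). Substituting into the earlier bindings gives X1 := leaf(leaf(leaf(7))), A := leaf(leaf(7)).
No equations remain and no clash or occurs-check failure arose, so a unifier exists.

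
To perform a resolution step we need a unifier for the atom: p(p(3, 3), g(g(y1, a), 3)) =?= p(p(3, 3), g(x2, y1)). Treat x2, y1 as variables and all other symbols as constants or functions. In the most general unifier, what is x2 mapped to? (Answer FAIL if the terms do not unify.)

g(3, a)

Decompose p/2: p(3, 3) =?= p(3, 3),  g(g(y1, a), 3) =?= g(x2, y1).
Delete trivial equation p(3, 3) =?= p(3, 3).
Decompose g/2: g(y1, a) =?= x2,  3 =?= y1.
Bind x2 := g(y1, a); no other remaining equation mentions x2.
Bind y1 := 3. Substituting into the earlier binding gives x2 := g(3, a).
MGU = { x2 -> g(3, a), y1 -> 3 }, so x2 -> g(3, a).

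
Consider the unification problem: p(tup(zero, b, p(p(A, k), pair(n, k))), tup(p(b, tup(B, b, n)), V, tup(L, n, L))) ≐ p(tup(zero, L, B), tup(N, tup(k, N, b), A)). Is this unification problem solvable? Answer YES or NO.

Decompose p/2: tup(zero, b, p(p(A, k), pair(n, k))) ≐ tup(zero, L, B),  tup(p(b, tup(B, b, n)), V, tup(L, n, L)) ≐ tup(N, tup(k, N, b), A).
Decompose tup/3: zero ≐ zero,  b ≐ L,  p(p(A, k), pair(n, k)) ≐ B.
Delete trivial equation zero ≐ zero.
Bind L := b; substituting into the one remaining equation that mentions L gives: tup(p(b, tup(B, b, n)), V, tup(b, n, b)) ≐ tup(N, tup(k, N, b), A).
Bind B := p(p(A, k), pair(n, k)); substituting into the remaining equation gives: tup(p(b, tup(p(p(A, k), pair(n, k)), b, n)), V, tup(b, n, b)) ≐ tup(N, tup(k, N, b), A).
Decompose tup/3: p(b, tup(p(p(A, k), pair(n, k)), b, n)) ≐ N,  V ≐ tup(k, N, b),  tup(b, n, b) ≐ A.
Bind N := p(b, tup(p(p(A, k), pair(n, k)), b, n)); substituting into the one remaining equation that mentions N gives: V ≐ tup(k, p(b, tup(p(p(A, k), pair(n, k)), b, n)), b).
Bind V := tup(k, p(b, tup(p(p(A, k), pair(n, k)), b, n)), b); no other remaining equation mentions V.
Bind A := tup(b, n, b). Substituting into the earlier bindings gives B := p(p(tup(b, n, b), k), pair(n, k)), N := p(b, tup(p(p(tup(b, n, b), k), pair(n, k)), b, n)), V := tup(k, p(b, tup(p(p(tup(b, n, b), k), pair(n, k)), b, n)), b).
No equations remain and no clash or occurs-check failure arose, so a unifier exists.

YES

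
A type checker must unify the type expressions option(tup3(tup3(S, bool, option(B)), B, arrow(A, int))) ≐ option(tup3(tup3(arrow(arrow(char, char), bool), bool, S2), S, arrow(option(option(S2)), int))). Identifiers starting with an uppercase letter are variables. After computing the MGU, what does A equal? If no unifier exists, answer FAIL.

Decompose option/1: tup3(tup3(S, bool, option(B)), B, arrow(A, int)) ≐ tup3(tup3(arrow(arrow(char, char), bool), bool, S2), S, arrow(option(option(S2)), int)).
Decompose tup3/3: tup3(S, bool, option(B)) ≐ tup3(arrow(arrow(char, char), bool), bool, S2),  B ≐ S,  arrow(A, int) ≐ arrow(option(option(S2)), int).
Decompose tup3/3: S ≐ arrow(arrow(char, char), bool),  bool ≐ bool,  option(B) ≐ S2.
Bind S := arrow(arrow(char, char), bool); substituting into the one remaining equation that mentions S gives: B ≐ arrow(arrow(char, char), bool).
Delete trivial equation bool ≐ bool.
Bind S2 := option(B); substituting into the one remaining equation that mentions S2 gives: arrow(A, int) ≐ arrow(option(option(option(B))), int).
Bind B := arrow(arrow(char, char), bool); substituting into the remaining equation gives: arrow(A, int) ≐ arrow(option(option(option(arrow(arrow(char, char), bool)))), int). Substituting into the earlier binding gives S2 := option(arrow(arrow(char, char), bool)).
Decompose arrow/2: A ≐ option(option(option(arrow(arrow(char, char), bool)))),  int ≐ int.
Bind A := option(option(option(arrow(arrow(char, char), bool)))); no other remaining equation mentions A.
Delete trivial equation int ≐ int.
MGU = { S ↦ arrow(arrow(char, char), bool), S2 ↦ option(arrow(arrow(char, char), bool)), B ↦ arrow(arrow(char, char), bool), A ↦ option(option(option(arrow(arrow(char, char), bool)))) }, so A ↦ option(option(option(arrow(arrow(char, char), bool)))).

option(option(option(arrow(arrow(char, char), bool))))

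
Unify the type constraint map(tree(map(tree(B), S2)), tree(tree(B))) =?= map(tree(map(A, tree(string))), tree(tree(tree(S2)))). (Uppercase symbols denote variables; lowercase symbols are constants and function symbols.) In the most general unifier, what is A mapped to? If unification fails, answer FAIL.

Decompose map/2: tree(map(tree(B), S2)) =?= tree(map(A, tree(string))),  tree(tree(B)) =?= tree(tree(tree(S2))).
Decompose tree/1: map(tree(B), S2) =?= map(A, tree(string)).
Decompose map/2: tree(B) =?= A,  S2 =?= tree(string).
Bind A := tree(B); no other remaining equation mentions A.
Bind S2 := tree(string); substituting into the remaining equation gives: tree(tree(B)) =?= tree(tree(tree(tree(string)))).
Decompose tree/1: tree(B) =?= tree(tree(tree(string))).
Decompose tree/1: B =?= tree(tree(string)).
Bind B := tree(tree(string)). Substituting into the earlier binding gives A := tree(tree(tree(string))).
MGU = { A ↦ tree(tree(tree(string))), S2 ↦ tree(string), B ↦ tree(tree(string)) }, so A ↦ tree(tree(tree(string))).

tree(tree(tree(string)))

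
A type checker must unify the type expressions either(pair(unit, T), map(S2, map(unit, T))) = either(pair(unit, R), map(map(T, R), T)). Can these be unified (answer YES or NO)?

NO

Decompose either/2: pair(unit, T) = pair(unit, R),  map(S2, map(unit, T)) = map(map(T, R), T).
Decompose pair/2: unit = unit,  T = R.
Delete trivial equation unit = unit.
Bind T := R; substituting into the remaining equation gives: map(S2, map(unit, R)) = map(map(R, R), R).
Decompose map/2: S2 = map(R, R),  map(unit, R) = R.
Bind S2 := map(R, R); no other remaining equation mentions S2.
Occurs check fails: R occurs in map(unit, R); the equation R = map(unit, R) has no finite solution.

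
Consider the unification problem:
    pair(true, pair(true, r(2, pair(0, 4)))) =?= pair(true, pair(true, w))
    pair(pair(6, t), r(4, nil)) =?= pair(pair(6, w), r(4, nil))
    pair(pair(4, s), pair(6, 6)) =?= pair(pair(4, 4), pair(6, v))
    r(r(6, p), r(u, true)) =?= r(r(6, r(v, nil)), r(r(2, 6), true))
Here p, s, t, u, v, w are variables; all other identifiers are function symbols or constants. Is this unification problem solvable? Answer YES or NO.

Decompose pair/2: true =?= true,  pair(true, r(2, pair(0, 4))) =?= pair(true, w).
Delete trivial equation true =?= true.
Decompose pair/2: true =?= true,  r(2, pair(0, 4)) =?= w.
Delete trivial equation true =?= true.
Bind w := r(2, pair(0, 4)); substituting into the one remaining equation that mentions w gives: pair(pair(6, t), r(4, nil)) =?= pair(pair(6, r(2, pair(0, 4))), r(4, nil)).
Decompose pair/2: pair(6, t) =?= pair(6, r(2, pair(0, 4))),  r(4, nil) =?= r(4, nil).
Decompose pair/2: 6 =?= 6,  t =?= r(2, pair(0, 4)).
Delete trivial equation 6 =?= 6.
Bind t := r(2, pair(0, 4)); no other remaining equation mentions t.
Delete trivial equation r(4, nil) =?= r(4, nil).
Decompose pair/2: pair(4, s) =?= pair(4, 4),  pair(6, 6) =?= pair(6, v).
Decompose pair/2: 4 =?= 4,  s =?= 4.
Delete trivial equation 4 =?= 4.
Bind s := 4; no other remaining equation mentions s.
Decompose pair/2: 6 =?= 6,  6 =?= v.
Delete trivial equation 6 =?= 6.
Bind v := 6; substituting into the remaining equation gives: r(r(6, p), r(u, true)) =?= r(r(6, r(6, nil)), r(r(2, 6), true)).
Decompose r/2: r(6, p) =?= r(6, r(6, nil)),  r(u, true) =?= r(r(2, 6), true).
Decompose r/2: 6 =?= 6,  p =?= r(6, nil).
Delete trivial equation 6 =?= 6.
Bind p := r(6, nil); no other remaining equation mentions p.
Decompose r/2: u =?= r(2, 6),  true =?= true.
Bind u := r(2, 6); no other remaining equation mentions u.
Delete trivial equation true =?= true.
No equations remain and no clash or occurs-check failure arose, so a unifier exists.

YES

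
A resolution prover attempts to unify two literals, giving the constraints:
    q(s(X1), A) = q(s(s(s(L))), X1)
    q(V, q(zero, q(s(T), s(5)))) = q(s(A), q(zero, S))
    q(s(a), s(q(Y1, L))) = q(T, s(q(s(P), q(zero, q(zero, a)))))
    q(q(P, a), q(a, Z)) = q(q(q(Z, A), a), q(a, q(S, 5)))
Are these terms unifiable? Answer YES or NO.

YES

Decompose q/2: s(X1) = s(s(s(L))),  A = X1.
Decompose s/1: X1 = s(s(L)).
Bind X1 := s(s(L)); substituting into the one remaining equation that mentions X1 gives: A = s(s(L)).
Bind A := s(s(L)); substituting into the 2 remaining equations that mention A gives: q(V, q(zero, q(s(T), s(5)))) = q(s(s(s(L))), q(zero, S)),  q(q(P, a), q(a, Z)) = q(q(q(Z, s(s(L))), a), q(a, q(S, 5))).
Decompose q/2: V = s(s(s(L))),  q(zero, q(s(T), s(5))) = q(zero, S).
Bind V := s(s(s(L))); no other remaining equation mentions V.
Decompose q/2: zero = zero,  q(s(T), s(5)) = S.
Delete trivial equation zero = zero.
Bind S := q(s(T), s(5)); substituting into the one remaining equation that mentions S gives: q(q(P, a), q(a, Z)) = q(q(q(Z, s(s(L))), a), q(a, q(q(s(T), s(5)), 5))).
Decompose q/2: s(a) = T,  s(q(Y1, L)) = s(q(s(P), q(zero, q(zero, a)))).
Bind T := s(a); substituting into the one remaining equation that mentions T gives: q(q(P, a), q(a, Z)) = q(q(q(Z, s(s(L))), a), q(a, q(q(s(s(a)), s(5)), 5))). Substituting into the earlier binding gives S := q(s(s(a)), s(5)).
Decompose s/1: q(Y1, L) = q(s(P), q(zero, q(zero, a))).
Decompose q/2: Y1 = s(P),  L = q(zero, q(zero, a)).
Bind Y1 := s(P); no other remaining equation mentions Y1.
Bind L := q(zero, q(zero, a)); substituting into the remaining equation gives: q(q(P, a), q(a, Z)) = q(q(q(Z, s(s(q(zero, q(zero, a))))), a), q(a, q(q(s(s(a)), s(5)), 5))). Substituting into the earlier bindings gives X1 := s(s(q(zero, q(zero, a)))), A := s(s(q(zero, q(zero, a)))), V := s(s(s(q(zero, q(zero, a))))).
Decompose q/2: q(P, a) = q(q(Z, s(s(q(zero, q(zero, a))))), a),  q(a, Z) = q(a, q(q(s(s(a)), s(5)), 5)).
Decompose q/2: P = q(Z, s(s(q(zero, q(zero, a))))),  a = a.
Bind P := q(Z, s(s(q(zero, q(zero, a))))); no other remaining equation mentions P. Substituting into the earlier binding gives Y1 := s(q(Z, s(s(q(zero, q(zero, a)))))).
Delete trivial equation a = a.
Decompose q/2: a = a,  Z = q(q(s(s(a)), s(5)), 5).
Delete trivial equation a = a.
Bind Z := q(q(s(s(a)), s(5)), 5). Substituting into the earlier bindings gives Y1 := s(q(q(q(s(s(a)), s(5)), 5), s(s(q(zero, q(zero, a)))))), P := q(q(q(s(s(a)), s(5)), 5), s(s(q(zero, q(zero, a))))).
No equations remain and no clash or occurs-check failure arose, so a unifier exists.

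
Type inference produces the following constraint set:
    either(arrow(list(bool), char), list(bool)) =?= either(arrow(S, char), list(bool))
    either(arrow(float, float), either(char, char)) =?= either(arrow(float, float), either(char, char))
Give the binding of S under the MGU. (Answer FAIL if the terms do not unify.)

list(bool)

Decompose either/2: arrow(list(bool), char) =?= arrow(S, char),  list(bool) =?= list(bool).
Decompose arrow/2: list(bool) =?= S,  char =?= char.
Bind S := list(bool); no other remaining equation mentions S.
Delete trivial equation char =?= char.
Delete trivial equation list(bool) =?= list(bool).
Delete trivial equation either(arrow(float, float), either(char, char)) =?= either(arrow(float, float), either(char, char)).
MGU = { S -> list(bool) }, so S -> list(bool).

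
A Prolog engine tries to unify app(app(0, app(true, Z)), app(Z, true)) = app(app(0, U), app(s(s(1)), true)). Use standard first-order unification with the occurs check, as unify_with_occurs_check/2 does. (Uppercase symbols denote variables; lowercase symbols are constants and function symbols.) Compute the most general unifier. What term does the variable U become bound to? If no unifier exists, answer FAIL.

app(true, s(s(1)))

Decompose app/2: app(0, app(true, Z)) = app(0, U),  app(Z, true) = app(s(s(1)), true).
Decompose app/2: 0 = 0,  app(true, Z) = U.
Delete trivial equation 0 = 0.
Bind U := app(true, Z); no other remaining equation mentions U.
Decompose app/2: Z = s(s(1)),  true = true.
Bind Z := s(s(1)); no other remaining equation mentions Z. Substituting into the earlier binding gives U := app(true, s(s(1))).
Delete trivial equation true = true.
MGU = { U ↦ app(true, s(s(1))), Z ↦ s(s(1)) }, so U ↦ app(true, s(s(1))).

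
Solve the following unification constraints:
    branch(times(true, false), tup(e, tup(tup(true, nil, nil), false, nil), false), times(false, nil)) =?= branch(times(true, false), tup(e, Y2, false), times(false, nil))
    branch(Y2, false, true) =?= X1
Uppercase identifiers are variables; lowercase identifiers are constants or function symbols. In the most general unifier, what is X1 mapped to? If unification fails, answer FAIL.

Decompose branch/3: times(true, false) =?= times(true, false),  tup(e, tup(tup(true, nil, nil), false, nil), false) =?= tup(e, Y2, false),  times(false, nil) =?= times(false, nil).
Delete trivial equation times(true, false) =?= times(true, false).
Decompose tup/3: e =?= e,  tup(tup(true, nil, nil), false, nil) =?= Y2,  false =?= false.
Delete trivial equation e =?= e.
Bind Y2 := tup(tup(true, nil, nil), false, nil); substituting into the one remaining equation that mentions Y2 gives: branch(tup(tup(true, nil, nil), false, nil), false, true) =?= X1.
Delete trivial equation false =?= false.
Delete trivial equation times(false, nil) =?= times(false, nil).
Bind X1 := branch(tup(tup(true, nil, nil), false, nil), false, true).
MGU = { Y2 -> tup(tup(true, nil, nil), false, nil), X1 -> branch(tup(tup(true, nil, nil), false, nil), false, true) }, so X1 -> branch(tup(tup(true, nil, nil), false, nil), false, true).

branch(tup(tup(true, nil, nil), false, nil), false, true)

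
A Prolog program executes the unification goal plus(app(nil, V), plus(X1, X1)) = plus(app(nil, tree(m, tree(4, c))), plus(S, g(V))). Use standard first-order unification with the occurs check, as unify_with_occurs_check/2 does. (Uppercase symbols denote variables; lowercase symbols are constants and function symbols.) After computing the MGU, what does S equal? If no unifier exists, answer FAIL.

Decompose plus/2: app(nil, V) = app(nil, tree(m, tree(4, c))),  plus(X1, X1) = plus(S, g(V)).
Decompose app/2: nil = nil,  V = tree(m, tree(4, c)).
Delete trivial equation nil = nil.
Bind V := tree(m, tree(4, c)); substituting into the remaining equation gives: plus(X1, X1) = plus(S, g(tree(m, tree(4, c)))).
Decompose plus/2: X1 = S,  X1 = g(tree(m, tree(4, c))).
Bind X1 := S; substituting into the remaining equation gives: S = g(tree(m, tree(4, c))).
Bind S := g(tree(m, tree(4, c))). Substituting into the earlier binding gives X1 := g(tree(m, tree(4, c))).
MGU = { V ↦ tree(m, tree(4, c)), X1 ↦ g(tree(m, tree(4, c))), S ↦ g(tree(m, tree(4, c))) }, so S ↦ g(tree(m, tree(4, c))).

g(tree(m, tree(4, c)))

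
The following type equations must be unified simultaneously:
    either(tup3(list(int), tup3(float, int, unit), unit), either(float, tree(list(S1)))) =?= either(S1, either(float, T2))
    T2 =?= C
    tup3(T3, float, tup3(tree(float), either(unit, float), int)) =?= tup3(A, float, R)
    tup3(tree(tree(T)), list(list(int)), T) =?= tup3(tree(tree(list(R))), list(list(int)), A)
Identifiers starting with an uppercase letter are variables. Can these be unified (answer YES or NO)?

Decompose either/2: tup3(list(int), tup3(float, int, unit), unit) =?= S1,  either(float, tree(list(S1))) =?= either(float, T2).
Bind S1 := tup3(list(int), tup3(float, int, unit), unit); substituting into the one remaining equation that mentions S1 gives: either(float, tree(list(tup3(list(int), tup3(float, int, unit), unit)))) =?= either(float, T2).
Decompose either/2: float =?= float,  tree(list(tup3(list(int), tup3(float, int, unit), unit))) =?= T2.
Delete trivial equation float =?= float.
Bind T2 := tree(list(tup3(list(int), tup3(float, int, unit), unit))); substituting into the one remaining equation that mentions T2 gives: tree(list(tup3(list(int), tup3(float, int, unit), unit))) =?= C.
Bind C := tree(list(tup3(list(int), tup3(float, int, unit), unit))); no other remaining equation mentions C.
Decompose tup3/3: T3 =?= A,  float =?= float,  tup3(tree(float), either(unit, float), int) =?= R.
Bind T3 := A; no other remaining equation mentions T3.
Delete trivial equation float =?= float.
Bind R := tup3(tree(float), either(unit, float), int); substituting into the remaining equation gives: tup3(tree(tree(T)), list(list(int)), T) =?= tup3(tree(tree(list(tup3(tree(float), either(unit, float), int)))), list(list(int)), A).
Decompose tup3/3: tree(tree(T)) =?= tree(tree(list(tup3(tree(float), either(unit, float), int)))),  list(list(int)) =?= list(list(int)),  T =?= A.
Decompose tree/1: tree(T) =?= tree(list(tup3(tree(float), either(unit, float), int))).
Decompose tree/1: T =?= list(tup3(tree(float), either(unit, float), int)).
Bind T := list(tup3(tree(float), either(unit, float), int)); substituting into the one remaining equation that mentions T gives: list(tup3(tree(float), either(unit, float), int)) =?= A.
Delete trivial equation list(list(int)) =?= list(list(int)).
Bind A := list(tup3(tree(float), either(unit, float), int)). Substituting into the earlier binding gives T3 := list(tup3(tree(float), either(unit, float), int)).
No equations remain and no clash or occurs-check failure arose, so a unifier exists.

YES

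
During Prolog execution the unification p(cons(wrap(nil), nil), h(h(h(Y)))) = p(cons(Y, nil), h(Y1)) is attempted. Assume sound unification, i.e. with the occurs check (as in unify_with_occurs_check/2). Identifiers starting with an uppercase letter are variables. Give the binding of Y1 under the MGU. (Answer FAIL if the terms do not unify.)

h(h(wrap(nil)))

Decompose p/2: cons(wrap(nil), nil) = cons(Y, nil),  h(h(h(Y))) = h(Y1).
Decompose cons/2: wrap(nil) = Y,  nil = nil.
Bind Y := wrap(nil); substituting into the one remaining equation that mentions Y gives: h(h(h(wrap(nil)))) = h(Y1).
Delete trivial equation nil = nil.
Decompose h/1: h(h(wrap(nil))) = Y1.
Bind Y1 := h(h(wrap(nil))).
MGU = { Y ↦ wrap(nil), Y1 ↦ h(h(wrap(nil))) }, so Y1 ↦ h(h(wrap(nil))).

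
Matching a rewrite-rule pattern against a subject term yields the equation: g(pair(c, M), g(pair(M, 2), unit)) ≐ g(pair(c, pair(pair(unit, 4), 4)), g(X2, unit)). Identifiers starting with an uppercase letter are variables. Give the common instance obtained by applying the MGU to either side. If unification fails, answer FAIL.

Decompose g/2: pair(c, M) ≐ pair(c, pair(pair(unit, 4), 4)),  g(pair(M, 2), unit) ≐ g(X2, unit).
Decompose pair/2: c ≐ c,  M ≐ pair(pair(unit, 4), 4).
Delete trivial equation c ≐ c.
Bind M := pair(pair(unit, 4), 4); substituting into the remaining equation gives: g(pair(pair(pair(unit, 4), 4), 2), unit) ≐ g(X2, unit).
Decompose g/2: pair(pair(pair(unit, 4), 4), 2) ≐ X2,  unit ≐ unit.
Bind X2 := pair(pair(pair(unit, 4), 4), 2); no other remaining equation mentions X2.
Delete trivial equation unit ≐ unit.
Applying the MGU to either side gives g(pair(c, pair(pair(unit, 4), 4)), g(pair(pair(pair(unit, 4), 4), 2), unit)).

g(pair(c, pair(pair(unit, 4), 4)), g(pair(pair(pair(unit, 4), 4), 2), unit))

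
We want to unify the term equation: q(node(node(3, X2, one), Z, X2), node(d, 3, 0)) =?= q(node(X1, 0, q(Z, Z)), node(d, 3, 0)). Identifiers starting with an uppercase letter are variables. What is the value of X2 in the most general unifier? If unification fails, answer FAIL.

q(0, 0)

Decompose q/2: node(node(3, X2, one), Z, X2) =?= node(X1, 0, q(Z, Z)),  node(d, 3, 0) =?= node(d, 3, 0).
Decompose node/3: node(3, X2, one) =?= X1,  Z =?= 0,  X2 =?= q(Z, Z).
Bind X1 := node(3, X2, one); no other remaining equation mentions X1.
Bind Z := 0; substituting into the one remaining equation that mentions Z gives: X2 =?= q(0, 0).
Bind X2 := q(0, 0); no other remaining equation mentions X2. Substituting into the earlier binding gives X1 := node(3, q(0, 0), one).
Delete trivial equation node(d, 3, 0) =?= node(d, 3, 0).
MGU = { X1 ↦ node(3, q(0, 0), one), Z ↦ 0, X2 ↦ q(0, 0) }, so X2 ↦ q(0, 0).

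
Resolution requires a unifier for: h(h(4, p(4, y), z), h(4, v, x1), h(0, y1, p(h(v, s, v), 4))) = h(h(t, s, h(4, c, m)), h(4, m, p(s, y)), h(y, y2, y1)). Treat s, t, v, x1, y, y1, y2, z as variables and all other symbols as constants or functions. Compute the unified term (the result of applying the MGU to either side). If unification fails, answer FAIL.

Decompose h/3: h(4, p(4, y), z) = h(t, s, h(4, c, m)),  h(4, v, x1) = h(4, m, p(s, y)),  h(0, y1, p(h(v, s, v), 4)) = h(y, y2, y1).
Decompose h/3: 4 = t,  p(4, y) = s,  z = h(4, c, m).
Bind t := 4; no other remaining equation mentions t.
Bind s := p(4, y); substituting into the 2 remaining equations that mention s gives: h(4, v, x1) = h(4, m, p(p(4, y), y)),  h(0, y1, p(h(v, p(4, y), v), 4)) = h(y, y2, y1).
Bind z := h(4, c, m); no other remaining equation mentions z.
Decompose h/3: 4 = 4,  v = m,  x1 = p(p(4, y), y).
Delete trivial equation 4 = 4.
Bind v := m; substituting into the one remaining equation that mentions v gives: h(0, y1, p(h(m, p(4, y), m), 4)) = h(y, y2, y1).
Bind x1 := p(p(4, y), y); no other remaining equation mentions x1.
Decompose h/3: 0 = y,  y1 = y2,  p(h(m, p(4, y), m), 4) = y1.
Bind y := 0; substituting into the one remaining equation that mentions y gives: p(h(m, p(4, 0), m), 4) = y1. Substituting into the earlier bindings gives s := p(4, 0), x1 := p(p(4, 0), 0).
Bind y1 := y2; substituting into the remaining equation gives: p(h(m, p(4, 0), m), 4) = y2.
Bind y2 := p(h(m, p(4, 0), m), 4). Substituting into the earlier binding gives y1 := p(h(m, p(4, 0), m), 4).
Applying the MGU to either side gives h(h(4, p(4, 0), h(4, c, m)), h(4, m, p(p(4, 0), 0)), h(0, p(h(m, p(4, 0), m), 4), p(h(m, p(4, 0), m), 4))).

h(h(4, p(4, 0), h(4, c, m)), h(4, m, p(p(4, 0), 0)), h(0, p(h(m, p(4, 0), m), 4), p(h(m, p(4, 0), m), 4)))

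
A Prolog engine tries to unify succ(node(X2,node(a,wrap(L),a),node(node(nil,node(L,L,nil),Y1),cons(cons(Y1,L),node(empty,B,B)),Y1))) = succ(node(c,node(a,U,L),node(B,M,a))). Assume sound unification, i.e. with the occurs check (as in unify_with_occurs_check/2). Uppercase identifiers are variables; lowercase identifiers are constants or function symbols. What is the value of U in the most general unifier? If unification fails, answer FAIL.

Decompose succ/1: node(X2,node(a,wrap(L),a),node(node(nil,node(L,L,nil),Y1),cons(cons(Y1,L),node(empty,B,B)),Y1)) = node(c,node(a,U,L),node(B,M,a)).
Decompose node/3: X2 = c,  node(a,wrap(L),a) = node(a,U,L),  node(node(nil,node(L,L,nil),Y1),cons(cons(Y1,L),node(empty,B,B)),Y1) = node(B,M,a).
Bind X2 := c; no other remaining equation mentions X2.
Decompose node/3: a = a,  wrap(L) = U,  a = L.
Delete trivial equation a = a.
Bind U := wrap(L); no other remaining equation mentions U.
Bind L := a; substituting into the remaining equation gives: node(node(nil,node(a,a,nil),Y1),cons(cons(Y1,a),node(empty,B,B)),Y1) = node(B,M,a). Substituting into the earlier binding gives U := wrap(a).
Decompose node/3: node(nil,node(a,a,nil),Y1) = B,  cons(cons(Y1,a),node(empty,B,B)) = M,  Y1 = a.
Bind B := node(nil,node(a,a,nil),Y1); substituting into the one remaining equation that mentions B gives: cons(cons(Y1,a),node(empty,node(nil,node(a,a,nil),Y1),node(nil,node(a,a,nil),Y1))) = M.
Bind M := cons(cons(Y1,a),node(empty,node(nil,node(a,a,nil),Y1),node(nil,node(a,a,nil),Y1))); no other remaining equation mentions M.
Bind Y1 := a. Substituting into the earlier bindings gives B := node(nil,node(a,a,nil),a), M := cons(cons(a,a),node(empty,node(nil,node(a,a,nil),a),node(nil,node(a,a,nil),a))).
MGU = { X2 ↦ c, U ↦ wrap(a), L ↦ a, B ↦ node(nil,node(a,a,nil),a), M ↦ cons(cons(a,a),node(empty,node(nil,node(a,a,nil),a),node(nil,node(a,a,nil),a))), Y1 ↦ a }, so U ↦ wrap(a).

wrap(a)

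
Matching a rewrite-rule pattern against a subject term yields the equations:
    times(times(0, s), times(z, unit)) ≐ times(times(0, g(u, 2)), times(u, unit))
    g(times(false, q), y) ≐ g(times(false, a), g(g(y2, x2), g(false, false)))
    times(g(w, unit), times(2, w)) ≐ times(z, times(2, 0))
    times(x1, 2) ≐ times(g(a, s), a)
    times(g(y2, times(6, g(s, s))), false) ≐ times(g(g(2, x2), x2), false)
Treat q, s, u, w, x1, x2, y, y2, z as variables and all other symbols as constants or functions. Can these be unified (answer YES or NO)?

NO

Decompose times/2: times(0, s) ≐ times(0, g(u, 2)),  times(z, unit) ≐ times(u, unit).
Decompose times/2: 0 ≐ 0,  s ≐ g(u, 2).
Delete trivial equation 0 ≐ 0.
Bind s := g(u, 2); substituting into the 2 remaining equations that mention s gives: times(x1, 2) ≐ times(g(a, g(u, 2)), a),  times(g(y2, times(6, g(g(u, 2), g(u, 2)))), false) ≐ times(g(g(2, x2), x2), false).
Decompose times/2: z ≐ u,  unit ≐ unit.
Bind z := u; substituting into the one remaining equation that mentions z gives: times(g(w, unit), times(2, w)) ≐ times(u, times(2, 0)).
Delete trivial equation unit ≐ unit.
Decompose g/2: times(false, q) ≐ times(false, a),  y ≐ g(g(y2, x2), g(false, false)).
Decompose times/2: false ≐ false,  q ≐ a.
Delete trivial equation false ≐ false.
Bind q := a; no other remaining equation mentions q.
Bind y := g(g(y2, x2), g(false, false)); no other remaining equation mentions y.
Decompose times/2: g(w, unit) ≐ u,  times(2, w) ≐ times(2, 0).
Bind u := g(w, unit); substituting into the 2 remaining equations that mention u gives: times(x1, 2) ≐ times(g(a, g(g(w, unit), 2)), a),  times(g(y2, times(6, g(g(g(w, unit), 2), g(g(w, unit), 2)))), false) ≐ times(g(g(2, x2), x2), false). Substituting into the earlier bindings gives s := g(g(w, unit), 2), z := g(w, unit).
Decompose times/2: 2 ≐ 2,  w ≐ 0.
Delete trivial equation 2 ≐ 2.
Bind w := 0; substituting into the remaining equations gives: times(x1, 2) ≐ times(g(a, g(g(0, unit), 2)), a),  times(g(y2, times(6, g(g(g(0, unit), 2), g(g(0, unit), 2)))), false) ≐ times(g(g(2, x2), x2), false). Substituting into the earlier bindings gives s := g(g(0, unit), 2), z := g(0, unit), u := g(0, unit).
Decompose times/2: x1 ≐ g(a, g(g(0, unit), 2)),  2 ≐ a.
Bind x1 := g(a, g(g(0, unit), 2)); no other remaining equation mentions x1.
Clash: constants 2 and a differ; no unifier exists.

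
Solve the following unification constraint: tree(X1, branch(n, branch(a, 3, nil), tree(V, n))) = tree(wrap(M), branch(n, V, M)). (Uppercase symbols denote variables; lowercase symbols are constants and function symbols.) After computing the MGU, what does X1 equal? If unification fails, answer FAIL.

wrap(tree(branch(a, 3, nil), n))

Decompose tree/2: X1 = wrap(M),  branch(n, branch(a, 3, nil), tree(V, n)) = branch(n, V, M).
Bind X1 := wrap(M); no other remaining equation mentions X1.
Decompose branch/3: n = n,  branch(a, 3, nil) = V,  tree(V, n) = M.
Delete trivial equation n = n.
Bind V := branch(a, 3, nil); substituting into the remaining equation gives: tree(branch(a, 3, nil), n) = M.
Bind M := tree(branch(a, 3, nil), n). Substituting into the earlier binding gives X1 := wrap(tree(branch(a, 3, nil), n)).
MGU = { X1 ↦ wrap(tree(branch(a, 3, nil), n)), V ↦ branch(a, 3, nil), M ↦ tree(branch(a, 3, nil), n) }, so X1 ↦ wrap(tree(branch(a, 3, nil), n)).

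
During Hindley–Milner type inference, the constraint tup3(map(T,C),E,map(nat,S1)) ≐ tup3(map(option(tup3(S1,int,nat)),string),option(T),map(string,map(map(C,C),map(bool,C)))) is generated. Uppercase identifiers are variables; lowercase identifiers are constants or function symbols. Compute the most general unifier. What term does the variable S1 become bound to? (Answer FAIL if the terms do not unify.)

Decompose tup3/3: map(T,C) ≐ map(option(tup3(S1,int,nat)),string),  E ≐ option(T),  map(nat,S1) ≐ map(string,map(map(C,C),map(bool,C))).
Decompose map/2: T ≐ option(tup3(S1,int,nat)),  C ≐ string.
Bind T := option(tup3(S1,int,nat)); substituting into the one remaining equation that mentions T gives: E ≐ option(option(tup3(S1,int,nat))).
Bind C := string; substituting into the one remaining equation that mentions C gives: map(nat,S1) ≐ map(string,map(map(string,string),map(bool,string))).
Bind E := option(option(tup3(S1,int,nat))); no other remaining equation mentions E.
Decompose map/2: nat ≐ string,  S1 ≐ map(map(string,string),map(bool,string)).
Clash: constants nat and string differ; no unifier exists.

FAIL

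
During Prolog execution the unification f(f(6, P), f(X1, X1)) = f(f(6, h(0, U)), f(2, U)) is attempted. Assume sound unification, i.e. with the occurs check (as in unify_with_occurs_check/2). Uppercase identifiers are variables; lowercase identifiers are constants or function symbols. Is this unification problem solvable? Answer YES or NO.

Decompose f/2: f(6, P) = f(6, h(0, U)),  f(X1, X1) = f(2, U).
Decompose f/2: 6 = 6,  P = h(0, U).
Delete trivial equation 6 = 6.
Bind P := h(0, U); no other remaining equation mentions P.
Decompose f/2: X1 = 2,  X1 = U.
Bind X1 := 2; substituting into the remaining equation gives: 2 = U.
Bind U := 2. Substituting into the earlier binding gives P := h(0, 2).
No equations remain and no clash or occurs-check failure arose, so a unifier exists.

YES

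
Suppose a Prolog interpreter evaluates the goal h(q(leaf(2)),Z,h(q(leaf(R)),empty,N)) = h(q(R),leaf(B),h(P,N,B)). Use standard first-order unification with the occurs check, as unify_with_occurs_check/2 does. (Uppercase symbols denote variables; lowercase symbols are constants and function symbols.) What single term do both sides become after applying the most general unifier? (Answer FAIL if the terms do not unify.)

Decompose h/3: q(leaf(2)) = q(R),  Z = leaf(B),  h(q(leaf(R)),empty,N) = h(P,N,B).
Decompose q/1: leaf(2) = R.
Bind R := leaf(2); substituting into the one remaining equation that mentions R gives: h(q(leaf(leaf(2))),empty,N) = h(P,N,B).
Bind Z := leaf(B); no other remaining equation mentions Z.
Decompose h/3: q(leaf(leaf(2))) = P,  empty = N,  N = B.
Bind P := q(leaf(leaf(2))); no other remaining equation mentions P.
Bind N := empty; substituting into the remaining equation gives: empty = B.
Bind B := empty. Substituting into the earlier binding gives Z := leaf(empty).
Applying the MGU to either side gives h(q(leaf(2)),leaf(empty),h(q(leaf(leaf(2))),empty,empty)).

h(q(leaf(2)),leaf(empty),h(q(leaf(leaf(2))),empty,empty))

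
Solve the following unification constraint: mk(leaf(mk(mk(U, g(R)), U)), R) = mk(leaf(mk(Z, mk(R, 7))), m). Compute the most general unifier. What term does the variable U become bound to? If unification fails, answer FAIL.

Decompose mk/2: leaf(mk(mk(U, g(R)), U)) = leaf(mk(Z, mk(R, 7))),  R = m.
Decompose leaf/1: mk(mk(U, g(R)), U) = mk(Z, mk(R, 7)).
Decompose mk/2: mk(U, g(R)) = Z,  U = mk(R, 7).
Bind Z := mk(U, g(R)); no other remaining equation mentions Z.
Bind U := mk(R, 7); no other remaining equation mentions U. Substituting into the earlier binding gives Z := mk(mk(R, 7), g(R)).
Bind R := m. Substituting into the earlier bindings gives Z := mk(mk(m, 7), g(m)), U := mk(m, 7).
MGU = { Z ↦ mk(mk(m, 7), g(m)), U ↦ mk(m, 7), R ↦ m }, so U ↦ mk(m, 7).

mk(m, 7)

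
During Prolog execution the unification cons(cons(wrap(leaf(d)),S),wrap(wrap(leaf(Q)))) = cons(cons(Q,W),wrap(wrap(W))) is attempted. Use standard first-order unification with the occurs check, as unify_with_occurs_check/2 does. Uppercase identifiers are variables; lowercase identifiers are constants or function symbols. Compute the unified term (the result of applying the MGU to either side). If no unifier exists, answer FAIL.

cons(cons(wrap(leaf(d)),leaf(wrap(leaf(d)))),wrap(wrap(leaf(wrap(leaf(d))))))

Decompose cons/2: cons(wrap(leaf(d)),S) = cons(Q,W),  wrap(wrap(leaf(Q))) = wrap(wrap(W)).
Decompose cons/2: wrap(leaf(d)) = Q,  S = W.
Bind Q := wrap(leaf(d)); substituting into the one remaining equation that mentions Q gives: wrap(wrap(leaf(wrap(leaf(d))))) = wrap(wrap(W)).
Bind S := W; no other remaining equation mentions S.
Decompose wrap/1: wrap(leaf(wrap(leaf(d)))) = wrap(W).
Decompose wrap/1: leaf(wrap(leaf(d))) = W.
Bind W := leaf(wrap(leaf(d))). Substituting into the earlier binding gives S := leaf(wrap(leaf(d))).
Applying the MGU to either side gives cons(cons(wrap(leaf(d)),leaf(wrap(leaf(d)))),wrap(wrap(leaf(wrap(leaf(d)))))).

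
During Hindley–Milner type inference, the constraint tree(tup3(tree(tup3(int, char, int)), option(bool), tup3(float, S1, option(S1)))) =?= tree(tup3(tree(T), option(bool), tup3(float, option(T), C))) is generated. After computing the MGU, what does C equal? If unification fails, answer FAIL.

Decompose tree/1: tup3(tree(tup3(int, char, int)), option(bool), tup3(float, S1, option(S1))) =?= tup3(tree(T), option(bool), tup3(float, option(T), C)).
Decompose tup3/3: tree(tup3(int, char, int)) =?= tree(T),  option(bool) =?= option(bool),  tup3(float, S1, option(S1)) =?= tup3(float, option(T), C).
Decompose tree/1: tup3(int, char, int) =?= T.
Bind T := tup3(int, char, int); substituting into the one remaining equation that mentions T gives: tup3(float, S1, option(S1)) =?= tup3(float, option(tup3(int, char, int)), C).
Delete trivial equation option(bool) =?= option(bool).
Decompose tup3/3: float =?= float,  S1 =?= option(tup3(int, char, int)),  option(S1) =?= C.
Delete trivial equation float =?= float.
Bind S1 := option(tup3(int, char, int)); substituting into the remaining equation gives: option(option(tup3(int, char, int))) =?= C.
Bind C := option(option(tup3(int, char, int))).
MGU = { T ↦ tup3(int, char, int), S1 ↦ option(tup3(int, char, int)), C ↦ option(option(tup3(int, char, int))) }, so C ↦ option(option(tup3(int, char, int))).

option(option(tup3(int, char, int)))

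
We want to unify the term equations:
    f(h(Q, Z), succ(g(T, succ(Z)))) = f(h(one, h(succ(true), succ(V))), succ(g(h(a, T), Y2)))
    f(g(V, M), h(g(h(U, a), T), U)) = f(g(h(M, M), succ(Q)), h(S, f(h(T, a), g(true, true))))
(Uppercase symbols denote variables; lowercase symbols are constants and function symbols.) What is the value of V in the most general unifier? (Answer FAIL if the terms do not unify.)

FAIL

Decompose f/2: h(Q, Z) = h(one, h(succ(true), succ(V))),  succ(g(T, succ(Z))) = succ(g(h(a, T), Y2)).
Decompose h/2: Q = one,  Z = h(succ(true), succ(V)).
Bind Q := one; substituting into the one remaining equation that mentions Q gives: f(g(V, M), h(g(h(U, a), T), U)) = f(g(h(M, M), succ(one)), h(S, f(h(T, a), g(true, true)))).
Bind Z := h(succ(true), succ(V)); substituting into the one remaining equation that mentions Z gives: succ(g(T, succ(h(succ(true), succ(V))))) = succ(g(h(a, T), Y2)).
Decompose succ/1: g(T, succ(h(succ(true), succ(V)))) = g(h(a, T), Y2).
Decompose g/2: T = h(a, T),  succ(h(succ(true), succ(V))) = Y2.
Occurs check fails: T occurs in h(a, T); the equation T = h(a, T) has no finite solution.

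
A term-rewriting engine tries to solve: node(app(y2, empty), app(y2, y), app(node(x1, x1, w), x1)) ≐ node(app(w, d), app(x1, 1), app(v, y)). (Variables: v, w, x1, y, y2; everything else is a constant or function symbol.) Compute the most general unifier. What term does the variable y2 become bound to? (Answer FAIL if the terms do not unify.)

Decompose node/3: app(y2, empty) ≐ app(w, d),  app(y2, y) ≐ app(x1, 1),  app(node(x1, x1, w), x1) ≐ app(v, y).
Decompose app/2: y2 ≐ w,  empty ≐ d.
Bind y2 := w; substituting into the one remaining equation that mentions y2 gives: app(w, y) ≐ app(x1, 1).
Clash: constants empty and d differ; no unifier exists.

FAIL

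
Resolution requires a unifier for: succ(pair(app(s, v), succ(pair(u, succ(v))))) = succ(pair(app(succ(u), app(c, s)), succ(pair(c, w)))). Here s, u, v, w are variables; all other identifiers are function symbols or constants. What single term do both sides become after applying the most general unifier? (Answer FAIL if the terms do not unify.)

Decompose succ/1: pair(app(s, v), succ(pair(u, succ(v)))) = pair(app(succ(u), app(c, s)), succ(pair(c, w))).
Decompose pair/2: app(s, v) = app(succ(u), app(c, s)),  succ(pair(u, succ(v))) = succ(pair(c, w)).
Decompose app/2: s = succ(u),  v = app(c, s).
Bind s := succ(u); substituting into the one remaining equation that mentions s gives: v = app(c, succ(u)).
Bind v := app(c, succ(u)); substituting into the remaining equation gives: succ(pair(u, succ(app(c, succ(u))))) = succ(pair(c, w)).
Decompose succ/1: pair(u, succ(app(c, succ(u)))) = pair(c, w).
Decompose pair/2: u = c,  succ(app(c, succ(u))) = w.
Bind u := c; substituting into the remaining equation gives: succ(app(c, succ(c))) = w. Substituting into the earlier bindings gives s := succ(c), v := app(c, succ(c)).
Bind w := succ(app(c, succ(c))).
Applying the MGU to either side gives succ(pair(app(succ(c), app(c, succ(c))), succ(pair(c, succ(app(c, succ(c))))))).

succ(pair(app(succ(c), app(c, succ(c))), succ(pair(c, succ(app(c, succ(c)))))))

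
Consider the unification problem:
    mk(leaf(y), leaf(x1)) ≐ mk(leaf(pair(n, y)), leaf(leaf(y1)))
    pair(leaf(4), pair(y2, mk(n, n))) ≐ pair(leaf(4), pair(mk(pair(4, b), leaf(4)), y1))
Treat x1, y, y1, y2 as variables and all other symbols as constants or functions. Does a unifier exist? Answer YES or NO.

NO

Decompose mk/2: leaf(y) ≐ leaf(pair(n, y)),  leaf(x1) ≐ leaf(leaf(y1)).
Decompose leaf/1: y ≐ pair(n, y).
Occurs check fails: y occurs in pair(n, y); the equation y ≐ pair(n, y) has no finite solution.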